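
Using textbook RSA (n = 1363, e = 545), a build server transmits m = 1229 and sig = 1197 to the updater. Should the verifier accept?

reject

sig^2 ≡ 1197^2 = 1432809 ≡ 296
sig^4 ≡ 296^2 = 87616 ≡ 384
sig^8 ≡ 384^2 = 147456 ≡ 252
sig^16 ≡ 252^2 = 63504 ≡ 806
sig^32 ≡ 806^2 = 649636 ≡ 848
sig^64 ≡ 848^2 = 719104 ≡ 803
sig^128 ≡ 803^2 = 644809 ≡ 110
sig^256 ≡ 110^2 = 12100 ≡ 1196
sig^512 ≡ 1196^2 = 1430416 ≡ 629
545 = 512 + 32 + 1, so sig^545 ≡ 629·848·1197 ≡ 134 (mod 1363)
134 ≠ 1229, so verification fails.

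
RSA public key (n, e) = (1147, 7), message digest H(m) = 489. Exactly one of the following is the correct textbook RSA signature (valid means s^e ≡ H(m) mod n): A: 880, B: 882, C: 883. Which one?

Candidate A: Squares mod 1147: 880^1≡880, 880^2≡175, 880^4≡803; 7 = 4 + 2 + 1, so 880^7 ≡ 803·175·880 ≡ 489 (mod 1147)
  → matches H(m) = 489
Candidate B: Squares mod 1147: 882^1≡882, 882^2≡258, 882^4≡38; 7 = 4 + 2 + 1, so 882^7 ≡ 38·258·882 ≡ 1042 (mod 1147)
Candidate C: Squares mod 1147: 883^1≡883, 883^2≡876, 883^4≡33; 7 = 4 + 2 + 1, so 883^7 ≡ 33·876·883 ≡ 426 (mod 1147)

A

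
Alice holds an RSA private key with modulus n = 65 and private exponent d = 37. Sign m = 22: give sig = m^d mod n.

22

m^2 ≡ 22^2 = 484 ≡ 29
m^4 ≡ 29^2 = 841 ≡ 61
m^8 ≡ 61^2 = 3721 ≡ 16
m^16 ≡ 16^2 = 256 ≡ 61
m^32 ≡ 61^2 = 3721 ≡ 16
37 = 32 + 4 + 1, so m^37 ≡ 16·61·22 ≡ 22 (mod 65)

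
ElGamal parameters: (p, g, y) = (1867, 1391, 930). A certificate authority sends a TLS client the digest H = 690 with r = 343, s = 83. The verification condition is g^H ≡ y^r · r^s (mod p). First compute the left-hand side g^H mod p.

1693

1391^2 = 1934881 ≡ 669
1391^4 ≡ 669^2 = 447561 ≡ 1348
1391^8 ≡ 1348^2 = 1817104 ≡ 513
1391^16 ≡ 513^2 = 263169 ≡ 1789
1391^32 ≡ 1789^2 = 3200521 ≡ 483
1391^64 ≡ 483^2 = 233289 ≡ 1781
1391^128 ≡ 1781^2 = 3171961 ≡ 1795
1391^256 ≡ 1795^2 = 3222025 ≡ 1450
1391^512 ≡ 1450^2 = 2102500 ≡ 258
690 = 512 + 128 + 32 + 16 + 2, so 1391^690 ≡ 258·1795·483·1789·669 ≡ 1693 (mod 1867)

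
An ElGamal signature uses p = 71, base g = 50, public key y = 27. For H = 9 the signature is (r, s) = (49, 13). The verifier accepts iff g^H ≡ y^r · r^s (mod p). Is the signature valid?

Left side g^H mod p:
50^9 mod 71 = 29
Right side y^r · r^s mod p:
27^49 mod 71 = 57
49^13 mod 71 = 3
57·3 = 171 ≡ 29 (mod 71)
29 ≡ 29 (mod 71), so the signature is genuine.

valid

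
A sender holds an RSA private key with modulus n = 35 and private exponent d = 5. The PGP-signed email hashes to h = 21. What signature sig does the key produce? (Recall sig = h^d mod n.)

21

h^2 ≡ 21^2 = 441 ≡ 21
h^4 ≡ 21^2 = 441 ≡ 21
5 = 4 + 1, so h^5 ≡ 21·21 ≡ 21 (mod 35)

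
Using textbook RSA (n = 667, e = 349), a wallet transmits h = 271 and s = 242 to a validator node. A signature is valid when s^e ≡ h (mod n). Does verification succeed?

fails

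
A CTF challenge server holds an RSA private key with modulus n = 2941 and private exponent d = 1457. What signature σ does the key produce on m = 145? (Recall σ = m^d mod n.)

740

m^2 ≡ 145^2 = 21025 ≡ 438
m^4 ≡ 438^2 = 191844 ≡ 679
m^8 ≡ 679^2 = 461041 ≡ 2245
m^16 ≡ 2245^2 = 5040025 ≡ 2092
m^32 ≡ 2092^2 = 4376464 ≡ 256
m^64 ≡ 256^2 = 65536 ≡ 834
m^128 ≡ 834^2 = 695556 ≡ 1480
m^256 ≡ 1480^2 = 2190400 ≡ 2296
m^512 ≡ 2296^2 = 5271616 ≡ 1344
m^1024 ≡ 1344^2 = 1806336 ≡ 562
1457 = 1024 + 256 + 128 + 32 + 16 + 1, so m^1457 ≡ 562·2296·1480·256·2092·145 ≡ 740 (mod 2941)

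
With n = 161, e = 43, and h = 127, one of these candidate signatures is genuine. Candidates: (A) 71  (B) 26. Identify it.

Candidate A: 71^2 = 5041 ≡ 50; 71^4 ≡ 50^2 = 2500 ≡ 85; 71^8 ≡ 85^2 = 7225 ≡ 141; 71^16 ≡ 141^2 = 19881 ≡ 78; 71^32 ≡ 78^2 = 6084 ≡ 127; 43 = 32 + 8 + 2 + 1, so 71^43 ≡ 127·141·50·71 ≡ 127 (mod 161)
  → matches h = 127
Candidate B: 26^2 = 676 ≡ 32; 26^4 ≡ 32^2 = 1024 ≡ 58; 26^8 ≡ 58^2 = 3364 ≡ 144; 26^16 ≡ 144^2 = 20736 ≡ 128; 26^32 ≡ 128^2 = 16384 ≡ 123; 43 = 32 + 8 + 2 + 1, so 26^43 ≡ 123·144·32·26 ≡ 54 (mod 161)

A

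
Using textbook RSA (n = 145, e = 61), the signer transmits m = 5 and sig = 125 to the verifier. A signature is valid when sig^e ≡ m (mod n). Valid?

yes

sig^61 mod 145 = 5
Since 5 equals the digest 5, verification succeeds.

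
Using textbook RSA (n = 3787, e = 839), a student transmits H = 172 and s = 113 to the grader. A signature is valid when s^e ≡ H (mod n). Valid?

s^2 ≡ 113^2 = 12769 ≡ 1408
s^4 ≡ 1408^2 = 1982464 ≡ 1863
s^8 ≡ 1863^2 = 3470769 ≡ 1877
s^16 ≡ 1877^2 = 3523129 ≡ 1219
s^32 ≡ 1219^2 = 1485961 ≡ 1457
s^64 ≡ 1457^2 = 2122849 ≡ 2129
s^128 ≡ 2129^2 = 4532641 ≡ 3389
s^256 ≡ 3389^2 = 11485321 ≡ 3137
s^512 ≡ 3137^2 = 9840769 ≡ 2143
839 = 512 + 256 + 64 + 4 + 2 + 1, so s^839 ≡ 2143·3137·2129·1863·1408·113 ≡ 1345 (mod 3787)
1345 ≠ 172, so verification fails.

no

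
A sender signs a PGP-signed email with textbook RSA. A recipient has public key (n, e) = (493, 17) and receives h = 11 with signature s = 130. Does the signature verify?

verifies

Squares mod 493: s^1≡130, s^2≡138, s^4≡310, s^8≡458, s^16≡239
17 = 16 + 1, so s^17 ≡ 239·130 ≡ 11 (mod 493)
11 = h, so the signature checks out.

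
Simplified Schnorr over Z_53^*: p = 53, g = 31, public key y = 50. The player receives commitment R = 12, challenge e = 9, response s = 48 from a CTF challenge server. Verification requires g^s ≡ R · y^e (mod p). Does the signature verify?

does not verify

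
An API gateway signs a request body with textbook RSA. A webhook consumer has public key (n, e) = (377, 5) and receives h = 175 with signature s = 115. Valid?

Squares mod 377: s^1≡115, s^2≡30, s^4≡146
5 = 4 + 1, so s^5 ≡ 146·115 ≡ 202 (mod 377)
s^5 mod 377 = 202, but h = 175.

no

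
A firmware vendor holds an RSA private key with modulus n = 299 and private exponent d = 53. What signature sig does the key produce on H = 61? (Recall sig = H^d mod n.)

H^2 ≡ 61^2 = 3721 ≡ 133
H^4 ≡ 133^2 = 17689 ≡ 48
H^8 ≡ 48^2 = 2304 ≡ 211
H^16 ≡ 211^2 = 44521 ≡ 269
H^32 ≡ 269^2 = 72361 ≡ 3
53 = 32 + 16 + 4 + 1, so H^53 ≡ 3·269·48·61 ≡ 198 (mod 299)

198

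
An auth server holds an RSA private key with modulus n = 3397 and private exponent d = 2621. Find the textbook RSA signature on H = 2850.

H^2 ≡ 2850^2 = 8122500 ≡ 273
H^4 ≡ 273^2 = 74529 ≡ 3192
H^8 ≡ 3192^2 = 10188864 ≡ 1261
H^16 ≡ 1261^2 = 1590121 ≡ 325
H^32 ≡ 325^2 = 105625 ≡ 318
H^64 ≡ 318^2 = 101124 ≡ 2611
H^128 ≡ 2611^2 = 6817321 ≡ 2939
H^256 ≡ 2939^2 = 8637721 ≡ 2547
H^512 ≡ 2547^2 = 6487209 ≡ 2336
H^1024 ≡ 2336^2 = 5456896 ≡ 1314
H^2048 ≡ 1314^2 = 1726596 ≡ 920
2621 = 2048 + 512 + 32 + 16 + 8 + 4 + 1, so H^2621 ≡ 920·2336·318·325·1261·3192·2850 ≡ 2610 (mod 3397)

2610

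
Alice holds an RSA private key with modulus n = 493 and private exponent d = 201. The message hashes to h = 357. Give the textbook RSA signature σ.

34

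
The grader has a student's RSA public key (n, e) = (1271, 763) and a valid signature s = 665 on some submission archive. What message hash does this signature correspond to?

524

s^2 ≡ 665^2 = 442225 ≡ 1188
s^4 ≡ 1188^2 = 1411344 ≡ 534
s^8 ≡ 534^2 = 285156 ≡ 452
s^16 ≡ 452^2 = 204304 ≡ 944
s^32 ≡ 944^2 = 891136 ≡ 165
s^64 ≡ 165^2 = 27225 ≡ 534
s^128 ≡ 534^2 = 285156 ≡ 452
s^256 ≡ 452^2 = 204304 ≡ 944
s^512 ≡ 944^2 = 891136 ≡ 165
763 = 512 + 128 + 64 + 32 + 16 + 8 + 2 + 1, so s^763 ≡ 165·452·534·165·944·452·1188·665 ≡ 524 (mod 1271)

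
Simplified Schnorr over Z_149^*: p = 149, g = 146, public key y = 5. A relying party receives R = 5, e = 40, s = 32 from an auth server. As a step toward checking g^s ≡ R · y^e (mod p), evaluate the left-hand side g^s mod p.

29

Squares mod 149: 146^1≡146, 146^2≡9, 146^4≡81, 146^8≡5, 146^16≡25, 146^32≡29
146^32 ≡ 29 (mod 149)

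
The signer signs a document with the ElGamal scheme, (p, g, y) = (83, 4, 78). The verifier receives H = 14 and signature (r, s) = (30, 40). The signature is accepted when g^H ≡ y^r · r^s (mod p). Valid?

Left side g^H mod p:
Squares mod 83: 4^1≡4, 4^2≡16, 4^4≡7, 4^8≡49
14 = 8 + 4 + 2, so 4^14 ≡ 49·7·16 ≡ 10 (mod 83)
Right side y^r · r^s mod p:
Squares mod 83: 78^1≡78, 78^2≡25, 78^4≡44, 78^8≡27, 78^16≡65
30 = 16 + 8 + 4 + 2, so 78^30 ≡ 65·27·44·25 ≡ 3 (mod 83)
Squares mod 83: 30^1≡30, 30^2≡70, 30^4≡3, 30^8≡9, 30^16≡81, 30^32≡4
40 = 32 + 8, so 30^40 ≡ 4·9 ≡ 36 (mod 83)
3·36 = 108 ≡ 25 (mod 83)
10 ≠ 25, so verification fails.

no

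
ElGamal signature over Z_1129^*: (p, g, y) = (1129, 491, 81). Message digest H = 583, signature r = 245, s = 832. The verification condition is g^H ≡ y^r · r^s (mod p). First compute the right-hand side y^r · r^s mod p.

81^2 = 6561 ≡ 916
81^4 ≡ 916^2 = 839056 ≡ 209
81^8 ≡ 209^2 = 43681 ≡ 779
81^16 ≡ 779^2 = 606841 ≡ 568
81^32 ≡ 568^2 = 322624 ≡ 859
81^64 ≡ 859^2 = 737881 ≡ 644
81^128 ≡ 644^2 = 414736 ≡ 393
245 = 128 + 64 + 32 + 16 + 4 + 1, so 81^245 ≡ 393·644·859·568·209·81 ≡ 384 (mod 1129)
245^2 = 60025 ≡ 188
245^4 ≡ 188^2 = 35344 ≡ 345
245^8 ≡ 345^2 = 119025 ≡ 480
245^16 ≡ 480^2 = 230400 ≡ 84
245^32 ≡ 84^2 = 7056 ≡ 282
245^64 ≡ 282^2 = 79524 ≡ 494
245^128 ≡ 494^2 = 244036 ≡ 172
245^256 ≡ 172^2 = 29584 ≡ 230
245^512 ≡ 230^2 = 52900 ≡ 966
832 = 512 + 256 + 64, so 245^832 ≡ 966·230·494 ≡ 56 (mod 1129)
y^r · r^s ≡ 384·56 = 21504 ≡ 53 (mod 1129)

53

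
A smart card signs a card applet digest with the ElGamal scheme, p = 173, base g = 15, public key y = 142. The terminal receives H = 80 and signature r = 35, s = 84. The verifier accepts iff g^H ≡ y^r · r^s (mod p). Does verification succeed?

Left side g^H mod p:
15^80 mod 173 = 135
Right side y^r · r^s mod p:
142^35 mod 173 = 160
35^84 mod 173 = 136
160·136 = 21760 ≡ 135 (mod 173)
135 ≡ 135 (mod 173), so the signature is genuine.

passes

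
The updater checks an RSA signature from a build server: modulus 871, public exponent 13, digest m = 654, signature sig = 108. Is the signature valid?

invalid

sig^13 mod 871 = 381
The recovered value 381 does not match the digest 654.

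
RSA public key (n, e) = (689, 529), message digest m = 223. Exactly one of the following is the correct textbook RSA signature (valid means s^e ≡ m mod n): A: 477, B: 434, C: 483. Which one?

C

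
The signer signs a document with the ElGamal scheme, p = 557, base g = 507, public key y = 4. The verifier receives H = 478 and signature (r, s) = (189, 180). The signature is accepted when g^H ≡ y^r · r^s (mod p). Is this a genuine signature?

Left side g^H mod p:
507^2 = 257049 ≡ 272
507^4 ≡ 272^2 = 73984 ≡ 460
507^8 ≡ 460^2 = 211600 ≡ 497
507^16 ≡ 497^2 = 247009 ≡ 258
507^32 ≡ 258^2 = 66564 ≡ 281
507^64 ≡ 281^2 = 78961 ≡ 424
507^128 ≡ 424^2 = 179776 ≡ 422
507^256 ≡ 422^2 = 178084 ≡ 401
478 = 256 + 128 + 64 + 16 + 8 + 4 + 2, so 507^478 ≡ 401·422·424·258·497·460·272 ≡ 62 (mod 557)
Right side y^r · r^s mod p:
4^2 = 16
4^4 ≡ 16^2 = 256
4^8 ≡ 256^2 = 65536 ≡ 367
4^16 ≡ 367^2 = 134689 ≡ 452
4^32 ≡ 452^2 = 204304 ≡ 442
4^64 ≡ 442^2 = 195364 ≡ 414
4^128 ≡ 414^2 = 171396 ≡ 397
189 = 128 + 32 + 16 + 8 + 4 + 1, so 4^189 ≡ 397·442·452·367·256·4 ≡ 79 (mod 557)
189^2 = 35721 ≡ 73
189^4 ≡ 73^2 = 5329 ≡ 316
189^8 ≡ 316^2 = 99856 ≡ 153
189^16 ≡ 153^2 = 23409 ≡ 15
189^32 ≡ 15^2 = 225
189^64 ≡ 225^2 = 50625 ≡ 495
189^128 ≡ 495^2 = 245025 ≡ 502
180 = 128 + 32 + 16 + 4, so 189^180 ≡ 502·225·15·316 ≡ 170 (mod 557)
79·170 = 13430 ≡ 62 (mod 557)
62 ≡ 62 (mod 557), so the signature is genuine.

genuine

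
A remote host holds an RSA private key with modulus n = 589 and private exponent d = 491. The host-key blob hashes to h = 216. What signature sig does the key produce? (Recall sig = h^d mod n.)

30

h^491 mod 589 = 30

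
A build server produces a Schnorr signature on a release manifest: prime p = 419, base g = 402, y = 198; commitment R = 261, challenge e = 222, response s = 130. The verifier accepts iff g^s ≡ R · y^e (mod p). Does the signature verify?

does not verify

g^s mod p:
402^2 = 161604 ≡ 289
402^4 ≡ 289^2 = 83521 ≡ 140
402^8 ≡ 140^2 = 19600 ≡ 326
402^16 ≡ 326^2 = 106276 ≡ 269
402^32 ≡ 269^2 = 72361 ≡ 293
402^64 ≡ 293^2 = 85849 ≡ 373
402^128 ≡ 373^2 = 139129 ≡ 21
130 = 128 + 2, so 402^130 ≡ 21·289 ≡ 203 (mod 419)
R · y^e mod p:
198^2 = 39204 ≡ 237
198^4 ≡ 237^2 = 56169 ≡ 23
198^8 ≡ 23^2 = 529 ≡ 110
198^16 ≡ 110^2 = 12100 ≡ 368
198^32 ≡ 368^2 = 135424 ≡ 87
198^64 ≡ 87^2 = 7569 ≡ 27
198^128 ≡ 27^2 = 729 ≡ 310
222 = 128 + 64 + 16 + 8 + 4 + 2, so 198^222 ≡ 310·27·368·110·23·237 ≡ 235 (mod 419)
261·235 = 61335 ≡ 161 (mod 419)
203 ≠ 161; the check fails.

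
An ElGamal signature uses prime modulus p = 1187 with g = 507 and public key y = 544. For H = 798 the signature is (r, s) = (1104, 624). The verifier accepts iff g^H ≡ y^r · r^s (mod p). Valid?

Left side g^H mod p:
507^2 = 257049 ≡ 657
507^4 ≡ 657^2 = 431649 ≡ 768
507^8 ≡ 768^2 = 589824 ≡ 1072
507^16 ≡ 1072^2 = 1149184 ≡ 168
507^32 ≡ 168^2 = 28224 ≡ 923
507^64 ≡ 923^2 = 851929 ≡ 850
507^128 ≡ 850^2 = 722500 ≡ 804
507^256 ≡ 804^2 = 646416 ≡ 688
507^512 ≡ 688^2 = 473344 ≡ 918
798 = 512 + 256 + 16 + 8 + 4 + 2, so 507^798 ≡ 918·688·168·1072·768·657 ≡ 117 (mod 1187)
Right side y^r · r^s mod p:
544^2 = 295936 ≡ 373
544^4 ≡ 373^2 = 139129 ≡ 250
544^8 ≡ 250^2 = 62500 ≡ 776
544^16 ≡ 776^2 = 602176 ≡ 367
544^32 ≡ 367^2 = 134689 ≡ 558
544^64 ≡ 558^2 = 311364 ≡ 370
544^128 ≡ 370^2 = 136900 ≡ 395
544^256 ≡ 395^2 = 156025 ≡ 528
544^512 ≡ 528^2 = 278784 ≡ 1026
544^1024 ≡ 1026^2 = 1052676 ≡ 994
1104 = 1024 + 64 + 16, so 544^1104 ≡ 994·370·367 ≡ 303 (mod 1187)
1104^2 = 1218816 ≡ 954
1104^4 ≡ 954^2 = 910116 ≡ 874
1104^8 ≡ 874^2 = 763876 ≡ 635
1104^16 ≡ 635^2 = 403225 ≡ 832
1104^32 ≡ 832^2 = 692224 ≡ 203
1104^64 ≡ 203^2 = 41209 ≡ 851
1104^128 ≡ 851^2 = 724201 ≡ 131
1104^256 ≡ 131^2 = 17161 ≡ 543
1104^512 ≡ 543^2 = 294849 ≡ 473
624 = 512 + 64 + 32 + 16, so 1104^624 ≡ 473·851·203·832 ≡ 541 (mod 1187)
303·541 = 163923 ≡ 117 (mod 1187)
117 ≡ 117 (mod 1187), so the signature is genuine.

yes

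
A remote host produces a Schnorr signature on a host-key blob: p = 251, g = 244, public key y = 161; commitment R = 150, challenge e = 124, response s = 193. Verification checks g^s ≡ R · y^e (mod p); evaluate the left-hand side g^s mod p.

Squares mod 251: 244^1≡244, 244^2≡49, 244^4≡142, 244^8≡84, 244^16≡28, 244^32≡31, 244^64≡208, 244^128≡92
193 = 128 + 64 + 1, so 244^193 ≡ 92·208·244 ≡ 82 (mod 251)

82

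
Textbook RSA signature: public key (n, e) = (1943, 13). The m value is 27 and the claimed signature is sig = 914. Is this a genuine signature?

genuine

sig^2 ≡ 914^2 = 835396 ≡ 1849
sig^4 ≡ 1849^2 = 3418801 ≡ 1064
sig^8 ≡ 1064^2 = 1132096 ≡ 1270
13 = 8 + 4 + 1, so sig^13 ≡ 1270·1064·914 ≡ 27 (mod 1943)
sig^13 mod 1943 = 27 matches m.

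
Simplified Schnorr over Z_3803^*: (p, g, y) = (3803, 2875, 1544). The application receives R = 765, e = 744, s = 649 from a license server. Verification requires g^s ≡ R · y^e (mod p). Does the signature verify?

verifies

g^s mod p:
2875^649 mod 3803 = 2471
R · y^e mod p:
1544^744 mod 3803 = 43
765·43 = 32895 ≡ 2471 (mod 3803)
2471 ≡ 2471 (mod 3803); signature holds.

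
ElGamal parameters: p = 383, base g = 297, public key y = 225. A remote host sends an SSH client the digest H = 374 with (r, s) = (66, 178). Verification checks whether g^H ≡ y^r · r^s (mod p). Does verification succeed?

Left side g^H mod p:
297^374 mod 383 = 203
Right side y^r · r^s mod p:
225^66 mod 383 = 28
66^178 mod 383 = 103
28·103 = 2884 ≡ 203 (mod 383)
203 ≡ 203 (mod 383), so the signature is genuine.

passes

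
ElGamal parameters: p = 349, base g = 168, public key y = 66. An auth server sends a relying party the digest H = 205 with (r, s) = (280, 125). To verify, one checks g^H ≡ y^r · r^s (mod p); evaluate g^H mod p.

304

Squares mod 349: 168^1≡168, 168^2≡304, 168^4≡280, 168^8≡224, 168^16≡269, 168^32≡118, 168^64≡313, 168^128≡249
205 = 128 + 64 + 8 + 4 + 1, so 168^205 ≡ 249·313·224·280·168 ≡ 304 (mod 349)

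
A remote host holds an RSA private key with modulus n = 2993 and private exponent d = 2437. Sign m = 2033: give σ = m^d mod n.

m^2 ≡ 2033^2 = 4133089 ≡ 2749
m^4 ≡ 2749^2 = 7557001 ≡ 2669
m^8 ≡ 2669^2 = 7123561 ≡ 221
m^16 ≡ 221^2 = 48841 ≡ 953
m^32 ≡ 953^2 = 908209 ≡ 1330
m^64 ≡ 1330^2 = 1768900 ≡ 37
m^128 ≡ 37^2 = 1369
m^256 ≡ 1369^2 = 1874161 ≡ 543
m^512 ≡ 543^2 = 294849 ≡ 1535
m^1024 ≡ 1535^2 = 2356225 ≡ 734
m^2048 ≡ 734^2 = 538756 ≡ 16
2437 = 2048 + 256 + 128 + 4 + 1, so m^2437 ≡ 16·543·1369·2669·2033 ≡ 88 (mod 2993)

88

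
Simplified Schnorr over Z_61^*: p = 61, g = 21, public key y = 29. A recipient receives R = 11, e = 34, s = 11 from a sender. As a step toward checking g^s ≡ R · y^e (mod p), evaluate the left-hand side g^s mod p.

21^2 = 441 ≡ 14
21^4 ≡ 14^2 = 196 ≡ 13
21^8 ≡ 13^2 = 169 ≡ 47
11 = 8 + 2 + 1, so 21^11 ≡ 47·14·21 ≡ 32 (mod 61)

32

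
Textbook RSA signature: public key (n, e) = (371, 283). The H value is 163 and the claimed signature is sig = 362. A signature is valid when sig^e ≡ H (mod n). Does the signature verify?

does not verify

sig^283 mod 371 = 208
208 ≠ 163, so verification fails.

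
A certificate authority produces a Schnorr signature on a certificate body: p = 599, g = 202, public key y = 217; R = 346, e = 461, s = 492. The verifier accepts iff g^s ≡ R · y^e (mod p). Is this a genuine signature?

g^s mod p:
202^2 = 40804 ≡ 72
202^4 ≡ 72^2 = 5184 ≡ 392
202^8 ≡ 392^2 = 153664 ≡ 320
202^16 ≡ 320^2 = 102400 ≡ 570
202^32 ≡ 570^2 = 324900 ≡ 242
202^64 ≡ 242^2 = 58564 ≡ 461
202^128 ≡ 461^2 = 212521 ≡ 475
202^256 ≡ 475^2 = 225625 ≡ 401
492 = 256 + 128 + 64 + 32 + 8 + 4, so 202^492 ≡ 401·475·461·242·320·392 ≡ 205 (mod 599)
R · y^e mod p:
217^2 = 47089 ≡ 367
217^4 ≡ 367^2 = 134689 ≡ 513
217^8 ≡ 513^2 = 263169 ≡ 208
217^16 ≡ 208^2 = 43264 ≡ 136
217^32 ≡ 136^2 = 18496 ≡ 526
217^64 ≡ 526^2 = 276676 ≡ 537
217^128 ≡ 537^2 = 288369 ≡ 250
217^256 ≡ 250^2 = 62500 ≡ 204
461 = 256 + 128 + 64 + 8 + 4 + 1, so 217^461 ≡ 204·250·537·208·513·217 ≡ 268 (mod 599)
346·268 = 92728 ≡ 482 (mod 599)
205 ≠ 482; the check fails.

forged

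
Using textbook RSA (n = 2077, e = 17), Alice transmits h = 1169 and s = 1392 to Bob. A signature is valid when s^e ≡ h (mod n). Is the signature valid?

invalid

s^2 ≡ 1392^2 = 1937664 ≡ 1900
s^4 ≡ 1900^2 = 3610000 ≡ 174
s^8 ≡ 174^2 = 30276 ≡ 1198
s^16 ≡ 1198^2 = 1435204 ≡ 2074
17 = 16 + 1, so s^17 ≡ 2074·1392 ≡ 2055 (mod 2077)
s^17 mod 2077 = 2055, but h = 1169.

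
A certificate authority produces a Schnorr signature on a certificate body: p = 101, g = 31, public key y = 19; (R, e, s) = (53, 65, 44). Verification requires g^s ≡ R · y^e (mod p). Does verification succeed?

g^s mod p:
31^44 mod 101 = 19
R · y^e mod p:
19^65 mod 101 = 36
53·36 = 1908 ≡ 90 (mod 101)
19 ≠ 90; the check fails.

fails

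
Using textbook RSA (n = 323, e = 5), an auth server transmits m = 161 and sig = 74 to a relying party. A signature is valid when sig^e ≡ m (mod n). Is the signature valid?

Squares mod 323: sig^1≡74, sig^2≡308, sig^4≡225
5 = 4 + 1, so sig^5 ≡ 225·74 ≡ 177 (mod 323)
177 ≠ 161, so verification fails.

invalid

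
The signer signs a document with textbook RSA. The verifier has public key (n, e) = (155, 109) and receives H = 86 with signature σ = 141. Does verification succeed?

passes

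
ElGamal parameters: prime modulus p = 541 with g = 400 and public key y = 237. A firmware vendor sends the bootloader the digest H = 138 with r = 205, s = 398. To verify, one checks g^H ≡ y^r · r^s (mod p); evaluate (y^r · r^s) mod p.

241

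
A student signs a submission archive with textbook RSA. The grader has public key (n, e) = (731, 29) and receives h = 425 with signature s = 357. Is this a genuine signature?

genuine

s^29 mod 731 = 425
Since 425 equals the digest 425, verification succeeds.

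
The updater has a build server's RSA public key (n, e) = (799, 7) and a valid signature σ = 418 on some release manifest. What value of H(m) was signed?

600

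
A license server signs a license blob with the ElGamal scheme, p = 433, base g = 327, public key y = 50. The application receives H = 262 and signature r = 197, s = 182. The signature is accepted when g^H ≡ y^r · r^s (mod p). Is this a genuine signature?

Left side g^H mod p:
Squares mod 433: 327^1≡327, 327^2≡411, 327^4≡51, 327^8≡3, 327^16≡9, 327^32≡81, 327^64≡66, 327^128≡26, 327^256≡243
262 = 256 + 4 + 2, so 327^262 ≡ 243·51·411 ≡ 144 (mod 433)
Right side y^r · r^s mod p:
Squares mod 433: 50^1≡50, 50^2≡335, 50^4≡78, 50^8≡22, 50^16≡51, 50^32≡3, 50^64≡9, 50^128≡81
197 = 128 + 64 + 4 + 1, so 50^197 ≡ 81·9·78·50 ≡ 22 (mod 433)
Squares mod 433: 197^1≡197, 197^2≡272, 197^4≡374, 197^8≡17, 197^16≡289, 197^32≡385, 197^64≡139, 197^128≡269
182 = 128 + 32 + 16 + 4 + 2, so 197^182 ≡ 269·385·289·374·272 ≡ 164 (mod 433)
22·164 = 3608 ≡ 144 (mod 433)
144 ≡ 144 (mod 433), so the signature is genuine.

genuine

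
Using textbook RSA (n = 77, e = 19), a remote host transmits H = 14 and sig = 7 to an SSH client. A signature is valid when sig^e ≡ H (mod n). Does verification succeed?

fails

sig^2 ≡ 7^2 = 49
sig^4 ≡ 49^2 = 2401 ≡ 14
sig^8 ≡ 14^2 = 196 ≡ 42
sig^16 ≡ 42^2 = 1764 ≡ 70
19 = 16 + 2 + 1, so sig^19 ≡ 70·49·7 ≡ 63 (mod 77)
The recovered value 63 does not match the digest 14.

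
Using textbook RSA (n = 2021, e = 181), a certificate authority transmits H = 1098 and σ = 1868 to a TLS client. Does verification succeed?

σ^2 ≡ 1868^2 = 3489424 ≡ 1178
σ^4 ≡ 1178^2 = 1387684 ≡ 1278
σ^8 ≡ 1278^2 = 1633284 ≡ 316
σ^16 ≡ 316^2 = 99856 ≡ 827
σ^32 ≡ 827^2 = 683929 ≡ 831
σ^64 ≡ 831^2 = 690561 ≡ 1400
σ^128 ≡ 1400^2 = 1960000 ≡ 1651
181 = 128 + 32 + 16 + 4 + 1, so σ^181 ≡ 1651·831·827·1278·1868 ≡ 923 (mod 2021)
σ^181 mod 2021 = 923, but H = 1098.

fails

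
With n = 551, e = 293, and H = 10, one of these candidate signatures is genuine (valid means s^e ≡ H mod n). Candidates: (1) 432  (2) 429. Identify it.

1

Candidate 1: 432^2 = 186624 ≡ 386; 432^4 ≡ 386^2 = 148996 ≡ 226; 432^8 ≡ 226^2 = 51076 ≡ 384; 432^16 ≡ 384^2 = 147456 ≡ 339; 432^32 ≡ 339^2 = 114921 ≡ 313; 432^64 ≡ 313^2 = 97969 ≡ 442; 432^128 ≡ 442^2 = 195364 ≡ 310; 432^256 ≡ 310^2 = 96100 ≡ 226; 293 = 256 + 32 + 4 + 1, so 432^293 ≡ 226·313·226·432 ≡ 10 (mod 551)
  → matches H = 10
Candidate 2: 429^2 = 184041 ≡ 7; 429^4 ≡ 7^2 = 49; 429^8 ≡ 49^2 = 2401 ≡ 197; 429^16 ≡ 197^2 = 38809 ≡ 239; 429^32 ≡ 239^2 = 57121 ≡ 368; 429^64 ≡ 368^2 = 135424 ≡ 429; 429^128 ≡ 429^2 = 184041 ≡ 7; 429^256 ≡ 7^2 = 49; 293 = 256 + 32 + 4 + 1, so 429^293 ≡ 49·368·49·429 ≡ 140 (mod 551)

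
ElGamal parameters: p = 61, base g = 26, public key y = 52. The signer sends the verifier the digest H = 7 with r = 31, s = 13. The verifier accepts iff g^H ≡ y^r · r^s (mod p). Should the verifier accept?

reject

Left side g^H mod p:
26^2 = 676 ≡ 5
26^4 ≡ 5^2 = 25
7 = 4 + 2 + 1, so 26^7 ≡ 25·5·26 ≡ 17 (mod 61)
Right side y^r · r^s mod p:
52^2 = 2704 ≡ 20
52^4 ≡ 20^2 = 400 ≡ 34
52^8 ≡ 34^2 = 1156 ≡ 58
52^16 ≡ 58^2 = 3364 ≡ 9
31 = 16 + 8 + 4 + 2 + 1, so 52^31 ≡ 9·58·34·20·52 ≡ 52 (mod 61)
31^2 = 961 ≡ 46
31^4 ≡ 46^2 = 2116 ≡ 42
31^8 ≡ 42^2 = 1764 ≡ 56
13 = 8 + 4 + 1, so 31^13 ≡ 56·42·31 ≡ 17 (mod 61)
52·17 = 884 ≡ 30 (mod 61)
17 ≠ 30, so verification fails.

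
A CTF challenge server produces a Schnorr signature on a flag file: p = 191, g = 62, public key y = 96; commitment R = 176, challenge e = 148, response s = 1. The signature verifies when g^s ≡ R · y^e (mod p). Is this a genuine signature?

g^s mod p:
62^1 mod 191 = 62
R · y^e mod p:
96^148 mod 191 = 20
176·20 = 3520 ≡ 82 (mod 191)
62 ≠ 82; the check fails.

forged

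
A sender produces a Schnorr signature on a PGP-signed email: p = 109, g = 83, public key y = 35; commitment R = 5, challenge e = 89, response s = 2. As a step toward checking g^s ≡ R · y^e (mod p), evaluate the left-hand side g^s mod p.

Squares mod 109: 83^1≡83, 83^2≡22
83^2 ≡ 22 (mod 109)

22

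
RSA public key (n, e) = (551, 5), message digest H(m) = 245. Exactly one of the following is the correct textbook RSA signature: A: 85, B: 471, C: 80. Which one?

Candidate A: 85^5 mod 551 = 548
Candidate B: 471^5 mod 551 = 306
Candidate C: 80^5 mod 551 = 245
  → matches H(m) = 245

C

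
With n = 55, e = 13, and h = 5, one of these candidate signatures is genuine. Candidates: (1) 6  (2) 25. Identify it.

2

Candidate 1: 6^2 = 36; 6^4 ≡ 36^2 = 1296 ≡ 31; 6^8 ≡ 31^2 = 961 ≡ 26; 13 = 8 + 4 + 1, so 6^13 ≡ 26·31·6 ≡ 51 (mod 55)
Candidate 2: 25^2 = 625 ≡ 20; 25^4 ≡ 20^2 = 400 ≡ 15; 25^8 ≡ 15^2 = 225 ≡ 5; 13 = 8 + 4 + 1, so 25^13 ≡ 5·15·25 ≡ 5 (mod 55)
  → matches h = 5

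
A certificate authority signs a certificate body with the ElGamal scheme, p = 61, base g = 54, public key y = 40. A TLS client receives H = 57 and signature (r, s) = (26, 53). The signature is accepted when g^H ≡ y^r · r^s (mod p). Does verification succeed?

passes

Left side g^H mod p:
Squares mod 61: 54^1≡54, 54^2≡49, 54^4≡22, 54^8≡57, 54^16≡16, 54^32≡12
57 = 32 + 16 + 8 + 1, so 54^57 ≡ 12·16·57·54 ≡ 8 (mod 61)
Right side y^r · r^s mod p:
Squares mod 61: 40^1≡40, 40^2≡14, 40^4≡13, 40^8≡47, 40^16≡13
26 = 16 + 8 + 2, so 40^26 ≡ 13·47·14 ≡ 14 (mod 61)
Squares mod 61: 26^1≡26, 26^2≡5, 26^4≡25, 26^8≡15, 26^16≡42, 26^32≡56
53 = 32 + 16 + 4 + 1, so 26^53 ≡ 56·42·25·26 ≡ 18 (mod 61)
14·18 = 252 ≡ 8 (mod 61)
8 ≡ 8 (mod 61), so the signature is genuine.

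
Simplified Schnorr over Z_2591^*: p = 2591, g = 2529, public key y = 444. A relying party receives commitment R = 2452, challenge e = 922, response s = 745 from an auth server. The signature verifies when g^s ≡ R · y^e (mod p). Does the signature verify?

does not verify

g^s mod p:
2529^2 = 6395841 ≡ 1253
2529^4 ≡ 1253^2 = 1570009 ≡ 2454
2529^8 ≡ 2454^2 = 6022116 ≡ 632
2529^16 ≡ 632^2 = 399424 ≡ 410
2529^32 ≡ 410^2 = 168100 ≡ 2276
2529^64 ≡ 2276^2 = 5180176 ≡ 767
2529^128 ≡ 767^2 = 588289 ≡ 132
2529^256 ≡ 132^2 = 17424 ≡ 1878
2529^512 ≡ 1878^2 = 3526884 ≡ 533
745 = 512 + 128 + 64 + 32 + 8 + 1, so 2529^745 ≡ 533·132·767·2276·632·2529 ≡ 2035 (mod 2591)
R · y^e mod p:
444^2 = 197136 ≡ 220
444^4 ≡ 220^2 = 48400 ≡ 1762
444^8 ≡ 1762^2 = 3104644 ≡ 626
444^16 ≡ 626^2 = 391876 ≡ 635
444^32 ≡ 635^2 = 403225 ≡ 1620
444^64 ≡ 1620^2 = 2624400 ≡ 2308
444^128 ≡ 2308^2 = 5326864 ≡ 2359
444^256 ≡ 2359^2 = 5564881 ≡ 2004
444^512 ≡ 2004^2 = 4016016 ≡ 2557
922 = 512 + 256 + 128 + 16 + 8 + 2, so 444^922 ≡ 2557·2004·2359·635·626·220 ≡ 2070 (mod 2591)
2452·2070 = 5075640 ≡ 2462 (mod 2591)
2035 ≠ 2462; the check fails.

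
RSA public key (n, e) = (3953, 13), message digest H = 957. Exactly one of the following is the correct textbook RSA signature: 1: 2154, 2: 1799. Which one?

Candidate 1: 2154^2 = 4639716 ≡ 2847; 2154^4 ≡ 2847^2 = 8105409 ≡ 1759; 2154^8 ≡ 1759^2 = 3094081 ≡ 2835; 13 = 8 + 4 + 1, so 2154^13 ≡ 2835·1759·2154 ≡ 957 (mod 3953)
  → matches H = 957
Candidate 2: 1799^2 = 3236401 ≡ 2847; 1799^4 ≡ 2847^2 = 8105409 ≡ 1759; 1799^8 ≡ 1759^2 = 3094081 ≡ 2835; 13 = 8 + 4 + 1, so 1799^13 ≡ 2835·1759·1799 ≡ 2996 (mod 3953)

1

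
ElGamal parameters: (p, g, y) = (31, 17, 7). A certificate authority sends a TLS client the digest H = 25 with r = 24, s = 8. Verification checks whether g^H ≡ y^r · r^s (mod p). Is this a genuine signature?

Left side g^H mod p:
17^25 mod 31 = 6
Right side y^r · r^s mod p:
7^24 mod 31 = 8
24^8 mod 31 = 10
8·10 = 80 ≡ 18 (mod 31)
6 ≠ 18, so verification fails.

forged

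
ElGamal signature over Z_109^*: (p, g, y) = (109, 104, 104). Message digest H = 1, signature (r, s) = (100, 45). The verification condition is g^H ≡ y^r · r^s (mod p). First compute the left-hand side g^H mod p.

104^1 mod 109 = 104

104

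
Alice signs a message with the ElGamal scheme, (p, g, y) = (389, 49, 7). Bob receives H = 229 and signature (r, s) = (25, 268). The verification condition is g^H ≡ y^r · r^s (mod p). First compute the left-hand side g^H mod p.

370

49^2 = 2401 ≡ 67
49^4 ≡ 67^2 = 4489 ≡ 210
49^8 ≡ 210^2 = 44100 ≡ 143
49^16 ≡ 143^2 = 20449 ≡ 221
49^32 ≡ 221^2 = 48841 ≡ 216
49^64 ≡ 216^2 = 46656 ≡ 365
49^128 ≡ 365^2 = 133225 ≡ 187
229 = 128 + 64 + 32 + 4 + 1, so 49^229 ≡ 187·365·216·210·49 ≡ 370 (mod 389)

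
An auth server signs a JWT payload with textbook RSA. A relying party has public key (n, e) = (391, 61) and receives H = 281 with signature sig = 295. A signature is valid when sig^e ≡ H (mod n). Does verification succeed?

fails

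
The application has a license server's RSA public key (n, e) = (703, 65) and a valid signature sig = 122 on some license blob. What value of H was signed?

582

Squares mod 703: sig^1≡122, sig^2≡121, sig^4≡581, sig^8≡121, sig^16≡581, sig^32≡121, sig^64≡581
65 = 64 + 1, so sig^65 ≡ 581·122 ≡ 582 (mod 703)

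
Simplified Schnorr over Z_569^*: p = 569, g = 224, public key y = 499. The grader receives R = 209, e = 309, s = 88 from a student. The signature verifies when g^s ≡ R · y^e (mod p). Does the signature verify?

g^s mod p:
224^2 = 50176 ≡ 104
224^4 ≡ 104^2 = 10816 ≡ 5
224^8 ≡ 5^2 = 25
224^16 ≡ 25^2 = 625 ≡ 56
224^32 ≡ 56^2 = 3136 ≡ 291
224^64 ≡ 291^2 = 84681 ≡ 469
88 = 64 + 16 + 8, so 224^88 ≡ 469·56·25 ≡ 543 (mod 569)
R · y^e mod p:
499^2 = 249001 ≡ 348
499^4 ≡ 348^2 = 121104 ≡ 476
499^8 ≡ 476^2 = 226576 ≡ 114
499^16 ≡ 114^2 = 12996 ≡ 478
499^32 ≡ 478^2 = 228484 ≡ 315
499^64 ≡ 315^2 = 99225 ≡ 219
499^128 ≡ 219^2 = 47961 ≡ 165
499^256 ≡ 165^2 = 27225 ≡ 482
309 = 256 + 32 + 16 + 4 + 1, so 499^309 ≡ 482·315·478·476·499 ≡ 136 (mod 569)
209·136 = 28424 ≡ 543 (mod 569)
543 ≡ 543 (mod 569); signature holds.

verifies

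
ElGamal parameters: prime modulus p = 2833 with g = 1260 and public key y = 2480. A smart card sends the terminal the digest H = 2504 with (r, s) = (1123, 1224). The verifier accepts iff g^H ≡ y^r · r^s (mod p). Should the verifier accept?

accept

Left side g^H mod p:
1260^2 = 1587600 ≡ 1120
1260^4 ≡ 1120^2 = 1254400 ≡ 2214
1260^8 ≡ 2214^2 = 4901796 ≡ 706
1260^16 ≡ 706^2 = 498436 ≡ 2661
1260^32 ≡ 2661^2 = 7080921 ≡ 1254
1260^64 ≡ 1254^2 = 1572516 ≡ 201
1260^128 ≡ 201^2 = 40401 ≡ 739
1260^256 ≡ 739^2 = 546121 ≡ 2185
1260^512 ≡ 2185^2 = 4774225 ≡ 620
1260^1024 ≡ 620^2 = 384400 ≡ 1945
1260^2048 ≡ 1945^2 = 3783025 ≡ 970
2504 = 2048 + 256 + 128 + 64 + 8, so 1260^2504 ≡ 970·2185·739·201·706 ≡ 2824 (mod 2833)
Right side y^r · r^s mod p:
2480^2 = 6150400 ≡ 2790
2480^4 ≡ 2790^2 = 7784100 ≡ 1849
2480^8 ≡ 1849^2 = 3418801 ≡ 2203
2480^16 ≡ 2203^2 = 4853209 ≡ 280
2480^32 ≡ 280^2 = 78400 ≡ 1909
2480^64 ≡ 1909^2 = 3644281 ≡ 1043
2480^128 ≡ 1043^2 = 1087849 ≡ 2810
2480^256 ≡ 2810^2 = 7896100 ≡ 529
2480^512 ≡ 529^2 = 279841 ≡ 2207
2480^1024 ≡ 2207^2 = 4870849 ≡ 922
1123 = 1024 + 64 + 32 + 2 + 1, so 2480^1123 ≡ 922·1043·1909·2790·2480 ≡ 2116 (mod 2833)
1123^2 = 1261129 ≡ 444
1123^4 ≡ 444^2 = 197136 ≡ 1659
1123^8 ≡ 1659^2 = 2752281 ≡ 1438
1123^16 ≡ 1438^2 = 2067844 ≡ 2587
1123^32 ≡ 2587^2 = 6692569 ≡ 1023
1123^64 ≡ 1023^2 = 1046529 ≡ 1152
1123^128 ≡ 1152^2 = 1327104 ≡ 1260
1123^256 ≡ 1260^2 = 1587600 ≡ 1120
1123^512 ≡ 1120^2 = 1254400 ≡ 2214
1123^1024 ≡ 2214^2 = 4901796 ≡ 706
1224 = 1024 + 128 + 64 + 8, so 1123^1224 ≡ 706·1260·1152·1438 ≡ 1458 (mod 2833)
2116·1458 = 3085128 ≡ 2824 (mod 2833)
2824 ≡ 2824 (mod 2833), so the signature is genuine.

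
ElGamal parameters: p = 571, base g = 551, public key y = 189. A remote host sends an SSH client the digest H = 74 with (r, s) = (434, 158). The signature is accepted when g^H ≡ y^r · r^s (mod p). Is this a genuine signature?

forged

Left side g^H mod p:
Squares mod 571: 551^1≡551, 551^2≡400, 551^4≡120, 551^8≡125, 551^16≡208, 551^32≡439, 551^64≡294
74 = 64 + 8 + 2, so 551^74 ≡ 294·125·400 ≡ 176 (mod 571)
Right side y^r · r^s mod p:
Squares mod 571: 189^1≡189, 189^2≡319, 189^4≡123, 189^8≡283, 189^16≡149, 189^32≡503, 189^64≡56, 189^128≡281, 189^256≡163
434 = 256 + 128 + 32 + 16 + 2, so 189^434 ≡ 163·281·503·149·319 ≡ 330 (mod 571)
Squares mod 571: 434^1≡434, 434^2≡497, 434^4≡337, 434^8≡511, 434^16≡174, 434^32≡13, 434^64≡169, 434^128≡11
158 = 128 + 16 + 8 + 4 + 2, so 434^158 ≡ 11·174·511·337·497 ≡ 299 (mod 571)
330·299 = 98670 ≡ 458 (mod 571)
176 ≠ 458, so verification fails.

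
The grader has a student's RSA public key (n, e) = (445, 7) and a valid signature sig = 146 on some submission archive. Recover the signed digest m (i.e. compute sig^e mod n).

sig^2 ≡ 146^2 = 21316 ≡ 401
sig^4 ≡ 401^2 = 160801 ≡ 156
7 = 4 + 2 + 1, so sig^7 ≡ 156·401·146 ≡ 441 (mod 445)

441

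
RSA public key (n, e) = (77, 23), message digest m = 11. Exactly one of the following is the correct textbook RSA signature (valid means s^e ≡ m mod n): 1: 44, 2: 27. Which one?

Candidate 1: 44^2 = 1936 ≡ 11; 44^4 ≡ 11^2 = 121 ≡ 44; 44^8 ≡ 44^2 = 1936 ≡ 11; 44^16 ≡ 11^2 = 121 ≡ 44; 23 = 16 + 4 + 2 + 1, so 44^23 ≡ 44·44·11·44 ≡ 11 (mod 77)
  → matches m = 11
Candidate 2: 27^2 = 729 ≡ 36; 27^4 ≡ 36^2 = 1296 ≡ 64; 27^8 ≡ 64^2 = 4096 ≡ 15; 27^16 ≡ 15^2 = 225 ≡ 71; 23 = 16 + 4 + 2 + 1, so 27^23 ≡ 71·64·36·27 ≡ 48 (mod 77)

1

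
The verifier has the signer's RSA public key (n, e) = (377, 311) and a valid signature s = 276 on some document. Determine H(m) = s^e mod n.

s^311 mod 377 = 243

243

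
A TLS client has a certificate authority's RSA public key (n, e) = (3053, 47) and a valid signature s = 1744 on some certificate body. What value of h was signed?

2464

s^47 mod 3053 = 2464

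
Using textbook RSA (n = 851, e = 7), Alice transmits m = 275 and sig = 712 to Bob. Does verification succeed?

sig^2 ≡ 712^2 = 506944 ≡ 599
sig^4 ≡ 599^2 = 358801 ≡ 530
7 = 4 + 2 + 1, so sig^7 ≡ 530·599·712 ≡ 275 (mod 851)
sig^7 mod 851 = 275 matches m.

passes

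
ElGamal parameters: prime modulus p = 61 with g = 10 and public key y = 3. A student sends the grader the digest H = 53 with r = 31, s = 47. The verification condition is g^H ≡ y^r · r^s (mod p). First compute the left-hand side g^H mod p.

10^2 = 100 ≡ 39
10^4 ≡ 39^2 = 1521 ≡ 57
10^8 ≡ 57^2 = 3249 ≡ 16
10^16 ≡ 16^2 = 256 ≡ 12
10^32 ≡ 12^2 = 144 ≡ 22
53 = 32 + 16 + 4 + 1, so 10^53 ≡ 22·12·57·10 ≡ 54 (mod 61)

54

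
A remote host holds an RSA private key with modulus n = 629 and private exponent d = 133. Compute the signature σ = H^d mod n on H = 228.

487

Squares mod 629: H^1≡228, H^2≡406, H^4≡38, H^8≡186, H^16≡1, H^32≡1, H^64≡1, H^128≡1
133 = 128 + 4 + 1, so H^133 ≡ 1·38·228 ≡ 487 (mod 629)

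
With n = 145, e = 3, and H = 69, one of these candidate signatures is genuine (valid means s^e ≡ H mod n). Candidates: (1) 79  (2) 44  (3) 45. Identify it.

2

Candidate 1: 79^3 mod 145 = 39
Candidate 2: 44^3 mod 145 = 69
  → matches H = 69
Candidate 3: 45^3 mod 145 = 65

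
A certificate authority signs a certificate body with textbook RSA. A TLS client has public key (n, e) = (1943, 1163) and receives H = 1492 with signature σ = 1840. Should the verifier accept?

accept

σ^1163 mod 1943 = 1492
1492 = H, so the signature checks out.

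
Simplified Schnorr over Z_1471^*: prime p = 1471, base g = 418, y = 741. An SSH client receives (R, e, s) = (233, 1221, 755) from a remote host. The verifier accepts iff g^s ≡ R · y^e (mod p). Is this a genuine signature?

g^s mod p:
418^2 = 174724 ≡ 1146
418^4 ≡ 1146^2 = 1313316 ≡ 1184
418^8 ≡ 1184^2 = 1401856 ≡ 1464
418^16 ≡ 1464^2 = 2143296 ≡ 49
418^32 ≡ 49^2 = 2401 ≡ 930
418^64 ≡ 930^2 = 864900 ≡ 1423
418^128 ≡ 1423^2 = 2024929 ≡ 833
418^256 ≡ 833^2 = 693889 ≡ 1048
418^512 ≡ 1048^2 = 1098304 ≡ 938
755 = 512 + 128 + 64 + 32 + 16 + 2 + 1, so 418^755 ≡ 938·833·1423·930·49·1146·418 ≡ 647 (mod 1471)
R · y^e mod p:
741^2 = 549081 ≡ 398
741^4 ≡ 398^2 = 158404 ≡ 1007
741^8 ≡ 1007^2 = 1014049 ≡ 530
741^16 ≡ 530^2 = 280900 ≡ 1410
741^32 ≡ 1410^2 = 1988100 ≡ 779
741^64 ≡ 779^2 = 606841 ≡ 789
741^128 ≡ 789^2 = 622521 ≡ 288
741^256 ≡ 288^2 = 82944 ≡ 568
741^512 ≡ 568^2 = 322624 ≡ 475
741^1024 ≡ 475^2 = 225625 ≡ 562
1221 = 1024 + 128 + 64 + 4 + 1, so 741^1221 ≡ 562·288·789·1007·741 ≡ 698 (mod 1471)
233·698 = 162634 ≡ 824 (mod 1471)
647 ≠ 824; the check fails.

forged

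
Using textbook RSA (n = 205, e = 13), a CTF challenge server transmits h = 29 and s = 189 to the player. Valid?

no

s^2 ≡ 189^2 = 35721 ≡ 51
s^4 ≡ 51^2 = 2601 ≡ 141
s^8 ≡ 141^2 = 19881 ≡ 201
13 = 8 + 4 + 1, so s^13 ≡ 201·141·189 ≡ 4 (mod 205)
4 ≠ 29, so verification fails.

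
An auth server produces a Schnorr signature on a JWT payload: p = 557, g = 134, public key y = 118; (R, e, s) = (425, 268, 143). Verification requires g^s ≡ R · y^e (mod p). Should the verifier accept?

reject

g^s mod p:
Squares mod 557: 134^1≡134, 134^2≡132, 134^4≡157, 134^8≡141, 134^16≡386, 134^32≡277, 134^64≡420, 134^128≡388
143 = 128 + 8 + 4 + 2 + 1, so 134^143 ≡ 388·141·157·132·134 ≡ 145 (mod 557)
R · y^e mod p:
Squares mod 557: 118^1≡118, 118^2≡556, 118^4≡1, 118^8≡1, 118^16≡1, 118^32≡1, 118^64≡1, 118^128≡1, 118^256≡1
268 = 256 + 8 + 4, so 118^268 ≡ 1·1·1 ≡ 1 (mod 557)
425·1 = 425 ≡ 425 (mod 557)
145 ≠ 425; the check fails.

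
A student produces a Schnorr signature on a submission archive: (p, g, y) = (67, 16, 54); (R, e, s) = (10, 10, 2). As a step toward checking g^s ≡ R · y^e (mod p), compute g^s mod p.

55

16^2 = 256 ≡ 55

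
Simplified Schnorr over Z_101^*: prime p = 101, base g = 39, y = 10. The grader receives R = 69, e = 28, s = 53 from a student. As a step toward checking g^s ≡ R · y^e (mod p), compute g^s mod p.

39^2 = 1521 ≡ 6
39^4 ≡ 6^2 = 36
39^8 ≡ 36^2 = 1296 ≡ 84
39^16 ≡ 84^2 = 7056 ≡ 87
39^32 ≡ 87^2 = 7569 ≡ 95
53 = 32 + 16 + 4 + 1, so 39^53 ≡ 95·87·36·39 ≡ 69 (mod 101)

69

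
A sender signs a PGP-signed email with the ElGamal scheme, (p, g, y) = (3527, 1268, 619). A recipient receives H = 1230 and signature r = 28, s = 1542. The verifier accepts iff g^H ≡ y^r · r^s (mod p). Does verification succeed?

Left side g^H mod p:
Squares mod 3527: 1268^1≡1268, 1268^2≡3039, 1268^4≡1835, 1268^8≡2467, 1268^16≡2014, 1268^32≡146, 1268^64≡154, 1268^128≡2554, 1268^256≡1493, 1268^512≡3512, 1268^1024≡225
1230 = 1024 + 128 + 64 + 8 + 4 + 2, so 1268^1230 ≡ 225·2554·154·2467·1835·3039 ≡ 2402 (mod 3527)
Right side y^r · r^s mod p:
Squares mod 3527: 619^1≡619, 619^2≡2245, 619^4≡3469, 619^8≡3364, 619^16≡1880
28 = 16 + 8 + 4, so 619^28 ≡ 1880·3364·3469 ≡ 967 (mod 3527)
Squares mod 3527: 28^1≡28, 28^2≡784, 28^4≡958, 28^8≡744, 28^16≡3324, 28^32≡2412, 28^64≡1721, 28^128≡2688, 28^256≡2048, 28^512≡701, 28^1024≡1148
1542 = 1024 + 512 + 4 + 2, so 28^1542 ≡ 1148·701·958·784 ≡ 3369 (mod 3527)
967·3369 = 3257823 ≡ 2402 (mod 3527)
2402 ≡ 2402 (mod 3527), so the signature is genuine.

passes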